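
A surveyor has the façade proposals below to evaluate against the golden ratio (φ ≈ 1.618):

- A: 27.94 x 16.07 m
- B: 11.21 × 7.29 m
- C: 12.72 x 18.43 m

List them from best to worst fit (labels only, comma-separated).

A: 27.94/16.07 ≈ 1.739 → |1.739 − 1.618| = 0.121
B: 11.21/7.29 ≈ 1.538 → |1.538 − 1.618| = 0.080
C: 18.43/12.72 ≈ 1.449 → |1.449 − 1.618| = 0.169

B, A, C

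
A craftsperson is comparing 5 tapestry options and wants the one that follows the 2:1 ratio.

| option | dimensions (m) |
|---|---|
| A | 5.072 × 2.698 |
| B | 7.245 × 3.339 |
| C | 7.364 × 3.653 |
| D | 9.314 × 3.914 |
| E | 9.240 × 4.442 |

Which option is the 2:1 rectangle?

C

Target 2:1 ≈ 2.000.
A: 1.880 (Δ0.120)  B: 2.170 (Δ0.170)  C: 2.016 (Δ0.016)  D: 2.380 (Δ0.380)  E: 2.080 (Δ0.080)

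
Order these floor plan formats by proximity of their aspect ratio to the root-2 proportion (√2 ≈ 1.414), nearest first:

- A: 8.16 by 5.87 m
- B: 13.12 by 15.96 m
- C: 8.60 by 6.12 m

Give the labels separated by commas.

A: 8.16/5.87 ≈ 1.390 → |1.390 − 1.414| = 0.024
B: 15.96/13.12 ≈ 1.216 → |1.216 − 1.414| = 0.198
C: 8.60/6.12 ≈ 1.405 → |1.405 − 1.414| = 0.009

C, A, B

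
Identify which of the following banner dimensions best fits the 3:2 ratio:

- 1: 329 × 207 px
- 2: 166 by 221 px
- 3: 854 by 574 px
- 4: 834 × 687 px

Ratios (long/short): 1 ≈ 1.589; 2 ≈ 1.331; 3 ≈ 1.488; 4 ≈ 1.214.
3:2 ≈ 1.500; option 3 is nearest (Δ 0.012).

3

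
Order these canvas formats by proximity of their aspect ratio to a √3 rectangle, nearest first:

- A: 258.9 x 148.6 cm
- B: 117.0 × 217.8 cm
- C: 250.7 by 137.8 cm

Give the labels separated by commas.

Ratios: A = 258.9 / 148.6 ≈ 1.742; B = 217.8 / 117.0 ≈ 1.862; C = 250.7 / 137.8 ≈ 1.819.
|Δ from 1.732|: A 0.010; B 0.130; C 0.087.

A, C, B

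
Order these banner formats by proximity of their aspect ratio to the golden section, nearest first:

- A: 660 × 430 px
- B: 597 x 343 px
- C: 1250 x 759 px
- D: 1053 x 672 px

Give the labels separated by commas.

Ratios: A = 660 / 430 ≈ 1.535; B = 597 / 343 ≈ 1.741; C = 1250 / 759 ≈ 1.647; D = 1053 / 672 ≈ 1.567.
|Δ from 1.618|: A 0.083; B 0.123; C 0.029; D 0.051.

C, D, A, B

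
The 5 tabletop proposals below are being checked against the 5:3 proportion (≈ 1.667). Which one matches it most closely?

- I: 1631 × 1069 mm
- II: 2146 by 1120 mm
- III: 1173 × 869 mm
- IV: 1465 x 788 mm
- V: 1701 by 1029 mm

V

Ratios (long/short): I ≈ 1.526; II ≈ 1.916; III ≈ 1.350; IV ≈ 1.859; V ≈ 1.653.
5:3 ≈ 1.667; option V is nearest (Δ 0.014).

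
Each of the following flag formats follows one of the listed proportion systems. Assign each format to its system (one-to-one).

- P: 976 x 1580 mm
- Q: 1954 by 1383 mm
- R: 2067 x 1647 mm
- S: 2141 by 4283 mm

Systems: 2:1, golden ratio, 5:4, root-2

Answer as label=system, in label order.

Ratios: P ≈ 1.619; Q ≈ 1.413; R ≈ 1.255; S ≈ 2.000.
Targets: 2:1 ≈ 2.000; golden ratio ≈ 1.618; 5:4 ≈ 1.250; root-2 ≈ 1.414.

P=golden ratio, Q=root-2, R=5:4, S=2:1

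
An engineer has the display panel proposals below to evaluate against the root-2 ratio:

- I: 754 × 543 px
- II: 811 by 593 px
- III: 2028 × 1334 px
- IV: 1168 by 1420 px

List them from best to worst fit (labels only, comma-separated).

I: 754/543 ≈ 1.389 → |1.389 − 1.414| = 0.025
II: 811/593 ≈ 1.368 → |1.368 − 1.414| = 0.046
III: 2028/1334 ≈ 1.520 → |1.520 − 1.414| = 0.106
IV: 1420/1168 ≈ 1.216 → |1.216 − 1.414| = 0.198

I, II, III, IV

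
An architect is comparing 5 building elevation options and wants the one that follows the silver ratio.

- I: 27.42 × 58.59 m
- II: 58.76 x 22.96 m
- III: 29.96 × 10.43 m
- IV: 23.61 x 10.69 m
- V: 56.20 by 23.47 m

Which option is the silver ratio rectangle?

V

Ratios (long/short): I ≈ 2.137; II ≈ 2.559; III ≈ 2.872; IV ≈ 2.209; V ≈ 2.395.
silver ratio ≈ 2.414; option V is nearest (Δ 0.019).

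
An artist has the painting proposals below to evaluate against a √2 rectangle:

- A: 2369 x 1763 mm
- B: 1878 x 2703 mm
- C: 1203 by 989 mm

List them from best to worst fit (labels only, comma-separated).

Ratios: A = 2369 / 1763 ≈ 1.344; B = 2703 / 1878 ≈ 1.439; C = 1203 / 989 ≈ 1.216.
|Δ from 1.414|: A 0.070; B 0.025; C 0.198.

B, A, C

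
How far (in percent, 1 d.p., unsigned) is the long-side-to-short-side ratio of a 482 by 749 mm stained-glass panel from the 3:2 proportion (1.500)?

3.6%

Ratio = 749 / 482 ≈ 1.5539.
Ideal 3:2 = 1.5000. |1.5539 − 1.5000| / 1.5000 ≈ 3.59% → 3.6%.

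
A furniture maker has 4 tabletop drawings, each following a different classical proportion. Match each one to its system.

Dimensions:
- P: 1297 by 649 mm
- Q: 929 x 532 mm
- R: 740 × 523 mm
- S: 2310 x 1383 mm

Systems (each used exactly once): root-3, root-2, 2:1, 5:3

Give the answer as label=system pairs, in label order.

P=2:1, Q=root-3, R=root-2, S=5:3

P = 1297/649 ≈ 1.998 → 2:1 (2.000)
Q = 929/532 ≈ 1.746 → root-3 (1.732)
R = 740/523 ≈ 1.415 → root-2 (1.414)
S = 2310/1383 ≈ 1.670 → 5:3 (1.667)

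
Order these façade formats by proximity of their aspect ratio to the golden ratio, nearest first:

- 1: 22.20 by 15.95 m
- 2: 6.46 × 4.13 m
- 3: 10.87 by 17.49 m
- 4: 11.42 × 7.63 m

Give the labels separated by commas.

3, 2, 4, 1

1: 22.20/15.95 ≈ 1.392 → |1.392 − 1.618| = 0.226
2: 6.46/4.13 ≈ 1.564 → |1.564 − 1.618| = 0.054
3: 17.49/10.87 ≈ 1.609 → |1.609 − 1.618| = 0.009
4: 11.42/7.63 ≈ 1.497 → |1.497 − 1.618| = 0.121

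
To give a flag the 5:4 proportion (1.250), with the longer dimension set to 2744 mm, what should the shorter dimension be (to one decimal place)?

2195.2 mm

5:4 = 1.25000.
Shorter side = 2744 ÷ 1.25000 ≈ 2195.200 → 2195.2 mm.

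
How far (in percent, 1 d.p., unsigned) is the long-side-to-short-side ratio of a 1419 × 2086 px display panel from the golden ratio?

Ratio = 2086 / 1419 ≈ 1.4700.
Ideal golden ratio ≈ 1.6180. |1.4700 − 1.6180| / 1.6180 ≈ 9.15% → 9.1%.

9.1%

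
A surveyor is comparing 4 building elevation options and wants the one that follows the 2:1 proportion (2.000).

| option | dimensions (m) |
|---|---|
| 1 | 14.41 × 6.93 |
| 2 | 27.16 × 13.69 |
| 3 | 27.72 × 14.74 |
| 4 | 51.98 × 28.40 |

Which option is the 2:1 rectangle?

2

Target 2:1 ≈ 2.000.
1: 2.079 (Δ0.079)  2: 1.984 (Δ0.016)  3: 1.881 (Δ0.119)  4: 1.830 (Δ0.170)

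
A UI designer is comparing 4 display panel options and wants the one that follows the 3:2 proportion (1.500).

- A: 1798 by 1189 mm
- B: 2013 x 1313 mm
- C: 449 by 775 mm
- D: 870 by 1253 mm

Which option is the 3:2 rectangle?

A

Target 3:2 ≈ 1.500.
A: 1.512 (Δ0.012)  B: 1.533 (Δ0.033)  C: 1.726 (Δ0.226)  D: 1.440 (Δ0.060)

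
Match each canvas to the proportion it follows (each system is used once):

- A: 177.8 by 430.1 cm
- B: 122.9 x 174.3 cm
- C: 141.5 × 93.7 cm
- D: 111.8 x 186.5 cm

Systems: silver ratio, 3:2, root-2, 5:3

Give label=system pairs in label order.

A=silver ratio, B=root-2, C=3:2, D=5:3

A = 430.1/177.8 ≈ 2.419 → silver ratio (2.414)
B = 174.3/122.9 ≈ 1.418 → root-2 (1.414)
C = 141.5/93.7 ≈ 1.510 → 3:2 (1.500)
D = 186.5/111.8 ≈ 1.668 → 5:3 (1.667)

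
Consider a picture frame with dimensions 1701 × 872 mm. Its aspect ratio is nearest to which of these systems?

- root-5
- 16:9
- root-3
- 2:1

1701/872 ≈ 1.951. Nearest candidates are 2:1 (2.000, off by 0.049) and 16:9 (1.778, off by 0.173).

2:1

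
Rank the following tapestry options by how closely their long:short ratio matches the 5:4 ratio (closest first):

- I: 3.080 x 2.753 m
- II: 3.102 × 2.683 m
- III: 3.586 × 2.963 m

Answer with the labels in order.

I: 3.080/2.753 ≈ 1.119 → |1.119 − 1.250| = 0.131
II: 3.102/2.683 ≈ 1.156 → |1.156 − 1.250| = 0.094
III: 3.586/2.963 ≈ 1.210 → |1.210 − 1.250| = 0.040

III, II, I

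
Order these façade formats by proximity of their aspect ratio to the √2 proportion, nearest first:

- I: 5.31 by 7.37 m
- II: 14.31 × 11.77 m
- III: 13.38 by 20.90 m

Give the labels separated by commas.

I, III, II

Ratios: I = 7.37 / 5.31 ≈ 1.388; II = 14.31 / 11.77 ≈ 1.216; III = 20.90 / 13.38 ≈ 1.562.
|Δ from 1.414|: I 0.026; II 0.198; III 0.148.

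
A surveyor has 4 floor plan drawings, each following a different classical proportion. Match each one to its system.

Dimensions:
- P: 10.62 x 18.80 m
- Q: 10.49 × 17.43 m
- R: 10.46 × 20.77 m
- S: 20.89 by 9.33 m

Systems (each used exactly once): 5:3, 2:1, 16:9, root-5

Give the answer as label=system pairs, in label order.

Ratios: P ≈ 1.770; Q ≈ 1.662; R ≈ 1.986; S ≈ 2.239.
Targets: 5:3 ≈ 1.667; 2:1 ≈ 2.000; 16:9 ≈ 1.778; root-5 ≈ 2.236.

P=16:9, Q=5:3, R=2:1, S=root-5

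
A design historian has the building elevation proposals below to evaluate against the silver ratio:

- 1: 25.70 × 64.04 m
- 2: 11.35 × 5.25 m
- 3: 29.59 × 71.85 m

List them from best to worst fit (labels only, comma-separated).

1: 64.04/25.70 ≈ 2.492 → |2.492 − 2.414| = 0.078
2: 11.35/5.25 ≈ 2.162 → |2.162 − 2.414| = 0.252
3: 71.85/29.59 ≈ 2.428 → |2.428 − 2.414| = 0.014

3, 1, 2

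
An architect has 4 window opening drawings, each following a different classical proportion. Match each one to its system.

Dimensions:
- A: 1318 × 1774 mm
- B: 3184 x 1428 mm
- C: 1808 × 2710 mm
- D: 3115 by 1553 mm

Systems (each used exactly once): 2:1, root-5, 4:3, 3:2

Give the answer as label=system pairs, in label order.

A=4:3, B=root-5, C=3:2, D=2:1

A = 1774/1318 ≈ 1.346 → 4:3 (1.333)
B = 3184/1428 ≈ 2.230 → root-5 (2.236)
C = 2710/1808 ≈ 1.499 → 3:2 (1.500)
D = 3115/1553 ≈ 2.006 → 2:1 (2.000)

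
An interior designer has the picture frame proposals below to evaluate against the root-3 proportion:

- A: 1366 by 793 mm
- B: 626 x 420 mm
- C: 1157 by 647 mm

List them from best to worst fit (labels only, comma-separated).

Ratios: A = 1366 / 793 ≈ 1.723; B = 626 / 420 ≈ 1.490; C = 1157 / 647 ≈ 1.788.
|Δ from 1.732|: A 0.009; B 0.242; C 0.056.

A, C, B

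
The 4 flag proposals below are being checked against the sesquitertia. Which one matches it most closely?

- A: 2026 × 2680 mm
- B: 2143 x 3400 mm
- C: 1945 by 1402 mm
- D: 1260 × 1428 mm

Ratios (long/short): A ≈ 1.323; B ≈ 1.587; C ≈ 1.387; D ≈ 1.133.
4:3 ≈ 1.333; option A is nearest (Δ 0.010).

A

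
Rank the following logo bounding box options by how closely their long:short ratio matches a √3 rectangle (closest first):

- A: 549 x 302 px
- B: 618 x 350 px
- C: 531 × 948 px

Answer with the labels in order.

A: 549/302 ≈ 1.818 → |1.818 − 1.732| = 0.086
B: 618/350 ≈ 1.766 → |1.766 − 1.732| = 0.034
C: 948/531 ≈ 1.785 → |1.785 − 1.732| = 0.053

B, C, A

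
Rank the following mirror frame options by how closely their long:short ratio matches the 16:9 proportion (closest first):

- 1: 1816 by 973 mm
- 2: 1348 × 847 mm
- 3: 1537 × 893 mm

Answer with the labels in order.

Ratios: 1 = 1816 / 973 ≈ 1.866; 2 = 1348 / 847 ≈ 1.591; 3 = 1537 / 893 ≈ 1.721.
|Δ from 1.778|: 1 0.088; 2 0.187; 3 0.057.

3, 1, 2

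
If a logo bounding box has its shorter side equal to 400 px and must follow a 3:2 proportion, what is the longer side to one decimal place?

3:2 = 1.50000.
Longer side = 400 × 1.50000 ≈ 600.000 → 600.0 px.

600.0 px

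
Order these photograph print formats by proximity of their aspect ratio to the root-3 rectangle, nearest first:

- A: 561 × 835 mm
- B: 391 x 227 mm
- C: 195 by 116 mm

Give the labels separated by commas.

Ratios: A = 835 / 561 ≈ 1.488; B = 391 / 227 ≈ 1.722; C = 195 / 116 ≈ 1.681.
|Δ from 1.732|: A 0.244; B 0.010; C 0.051.

B, C, A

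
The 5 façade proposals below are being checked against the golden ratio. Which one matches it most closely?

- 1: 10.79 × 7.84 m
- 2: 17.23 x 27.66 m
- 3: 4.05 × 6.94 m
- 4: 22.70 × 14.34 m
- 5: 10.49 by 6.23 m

2

Target golden ratio ≈ 1.618.
1: 1.376 (Δ0.242)  2: 1.605 (Δ0.013)  3: 1.714 (Δ0.096)  4: 1.583 (Δ0.035)  5: 1.684 (Δ0.066)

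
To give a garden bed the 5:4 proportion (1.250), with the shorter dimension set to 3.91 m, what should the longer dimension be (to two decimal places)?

4.89 m

5:4 = 1.25000.
Longer side = 3.91 × 1.25000 ≈ 4.8875 → 4.89 m.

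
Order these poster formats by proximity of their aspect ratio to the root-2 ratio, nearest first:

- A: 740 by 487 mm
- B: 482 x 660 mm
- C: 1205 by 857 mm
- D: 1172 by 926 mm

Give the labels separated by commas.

C, B, A, D

Ratios: A = 740 / 487 ≈ 1.520; B = 660 / 482 ≈ 1.369; C = 1205 / 857 ≈ 1.406; D = 1172 / 926 ≈ 1.266.
|Δ from 1.414|: A 0.106; B 0.045; C 0.008; D 0.148.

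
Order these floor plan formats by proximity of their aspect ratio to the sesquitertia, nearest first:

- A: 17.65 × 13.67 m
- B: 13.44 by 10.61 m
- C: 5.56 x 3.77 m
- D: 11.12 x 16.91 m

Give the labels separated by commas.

A, B, C, D

Ratios: A = 17.65 / 13.67 ≈ 1.291; B = 13.44 / 10.61 ≈ 1.267; C = 5.56 / 3.77 ≈ 1.475; D = 16.91 / 11.12 ≈ 1.521.
|Δ from 1.333|: A 0.042; B 0.066; C 0.142; D 0.188.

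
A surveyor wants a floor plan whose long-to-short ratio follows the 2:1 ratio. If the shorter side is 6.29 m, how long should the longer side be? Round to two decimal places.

2:1 = 2.00000.
Longer side = 6.29 × 2.00000 ≈ 12.5800 → 12.58 m.

12.58 m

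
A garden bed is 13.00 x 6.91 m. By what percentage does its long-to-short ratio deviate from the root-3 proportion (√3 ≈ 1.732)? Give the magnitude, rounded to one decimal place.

Ratio = 13.00 / 6.91 ≈ 1.8813.
Ideal root-3 ≈ 1.7321. |1.8813 − 1.7321| / 1.7321 ≈ 8.61% → 8.6%.

8.6%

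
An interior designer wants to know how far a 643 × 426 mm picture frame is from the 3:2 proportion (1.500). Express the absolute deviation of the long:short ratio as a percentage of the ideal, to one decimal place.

Ratio = 643 / 426 ≈ 1.5094.
Ideal 3:2 = 1.5000. |1.5094 − 1.5000| / 1.5000 ≈ 0.63% → 0.6%.

0.6%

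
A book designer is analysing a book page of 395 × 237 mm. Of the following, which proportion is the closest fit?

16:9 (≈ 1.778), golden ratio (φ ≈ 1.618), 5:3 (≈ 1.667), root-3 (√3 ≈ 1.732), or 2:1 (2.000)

395/237 ≈ 1.667. Nearest candidates are 5:3 (1.667, off by 0.000) and golden ratio (1.618, off by 0.049).

5:3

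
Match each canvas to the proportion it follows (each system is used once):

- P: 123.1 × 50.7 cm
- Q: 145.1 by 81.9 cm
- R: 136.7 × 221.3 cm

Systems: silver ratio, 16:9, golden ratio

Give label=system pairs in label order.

P = 123.1/50.7 ≈ 2.428 → silver ratio (2.414)
Q = 145.1/81.9 ≈ 1.772 → 16:9 (1.778)
R = 221.3/136.7 ≈ 1.619 → golden ratio (1.618)

P=silver ratio, Q=16:9, R=golden ratio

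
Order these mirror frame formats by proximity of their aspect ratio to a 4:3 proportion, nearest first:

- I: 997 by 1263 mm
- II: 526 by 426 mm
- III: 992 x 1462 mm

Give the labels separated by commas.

I: 1263/997 ≈ 1.267 → |1.267 − 1.333| = 0.066
II: 526/426 ≈ 1.235 → |1.235 − 1.333| = 0.098
III: 1462/992 ≈ 1.474 → |1.474 − 1.333| = 0.141

I, II, III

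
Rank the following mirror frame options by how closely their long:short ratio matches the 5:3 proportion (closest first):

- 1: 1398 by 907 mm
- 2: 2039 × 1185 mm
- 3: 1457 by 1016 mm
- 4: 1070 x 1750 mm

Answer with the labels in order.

1: 1398/907 ≈ 1.541 → |1.541 − 1.667| = 0.126
2: 2039/1185 ≈ 1.721 → |1.721 − 1.667| = 0.054
3: 1457/1016 ≈ 1.434 → |1.434 − 1.667| = 0.233
4: 1750/1070 ≈ 1.636 → |1.636 − 1.667| = 0.031

4, 2, 1, 3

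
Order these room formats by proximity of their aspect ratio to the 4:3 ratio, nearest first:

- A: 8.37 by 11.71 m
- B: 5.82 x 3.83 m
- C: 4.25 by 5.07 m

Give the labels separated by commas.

A: 11.71/8.37 ≈ 1.399 → |1.399 − 1.333| = 0.066
B: 5.82/3.83 ≈ 1.520 → |1.520 − 1.333| = 0.187
C: 5.07/4.25 ≈ 1.193 → |1.193 − 1.333| = 0.140

A, C, B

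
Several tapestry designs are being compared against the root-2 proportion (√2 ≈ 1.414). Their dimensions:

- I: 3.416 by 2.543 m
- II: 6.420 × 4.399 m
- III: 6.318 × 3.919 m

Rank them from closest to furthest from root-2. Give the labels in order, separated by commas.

Ratios: I = 3.416 / 2.543 ≈ 1.343; II = 6.420 / 4.399 ≈ 1.459; III = 6.318 / 3.919 ≈ 1.612.
|Δ from 1.414|: I 0.071; II 0.045; III 0.198.

II, I, III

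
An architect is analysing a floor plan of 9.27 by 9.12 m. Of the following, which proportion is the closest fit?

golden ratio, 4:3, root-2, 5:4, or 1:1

1:1

9.27/9.12 ≈ 1.016. Nearest candidates are 1:1 (1.000, off by 0.016) and 5:4 (1.250, off by 0.234).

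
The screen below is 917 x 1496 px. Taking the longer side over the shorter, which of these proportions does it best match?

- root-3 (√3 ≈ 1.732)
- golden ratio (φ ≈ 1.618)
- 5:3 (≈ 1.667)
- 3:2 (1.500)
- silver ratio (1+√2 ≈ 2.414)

golden ratio

Ratio = 1496 / 917 ≈ 1.631.
Distances: root-3 1.732 (Δ 0.101); golden ratio 1.618 (Δ 0.013); 5:3 1.667 (Δ 0.036); 3:2 1.500 (Δ 0.131); silver ratio 2.414 (Δ 0.783).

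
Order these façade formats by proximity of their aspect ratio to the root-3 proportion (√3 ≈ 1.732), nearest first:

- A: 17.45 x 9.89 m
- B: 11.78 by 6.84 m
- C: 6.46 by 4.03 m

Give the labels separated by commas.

B, A, C

Ratios: A = 17.45 / 9.89 ≈ 1.764; B = 11.78 / 6.84 ≈ 1.722; C = 6.46 / 4.03 ≈ 1.603.
|Δ from 1.732|: A 0.032; B 0.010; C 0.129.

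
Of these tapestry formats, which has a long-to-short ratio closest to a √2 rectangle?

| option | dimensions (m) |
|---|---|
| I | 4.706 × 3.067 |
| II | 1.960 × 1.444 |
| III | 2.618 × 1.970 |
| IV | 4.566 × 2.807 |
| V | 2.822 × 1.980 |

V

Ratios (long/short): I ≈ 1.534; II ≈ 1.357; III ≈ 1.329; IV ≈ 1.627; V ≈ 1.425.
root-2 ≈ 1.414; option V is nearest (Δ 0.011).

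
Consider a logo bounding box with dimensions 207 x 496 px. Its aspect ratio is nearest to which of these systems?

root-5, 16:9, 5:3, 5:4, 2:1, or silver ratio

silver ratio

496/207 ≈ 2.396. Nearest candidates are silver ratio (2.414, off by 0.018) and root-5 (2.236, off by 0.160).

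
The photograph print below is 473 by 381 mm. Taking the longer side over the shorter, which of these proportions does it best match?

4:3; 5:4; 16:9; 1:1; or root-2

5:4

Ratio = 473 / 381 ≈ 1.241.
Distances: 4:3 1.333 (Δ 0.092); 5:4 1.250 (Δ 0.009); 16:9 1.778 (Δ 0.537); 1:1 1.000 (Δ 0.241); root-2 1.414 (Δ 0.173).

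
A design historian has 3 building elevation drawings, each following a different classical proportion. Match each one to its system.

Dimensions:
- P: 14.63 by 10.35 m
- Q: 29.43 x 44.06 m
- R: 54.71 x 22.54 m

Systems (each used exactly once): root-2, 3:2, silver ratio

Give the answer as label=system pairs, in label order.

P = 14.63/10.35 ≈ 1.414 → root-2 (1.414)
Q = 44.06/29.43 ≈ 1.497 → 3:2 (1.500)
R = 54.71/22.54 ≈ 2.427 → silver ratio (2.414)

P=root-2, Q=3:2, R=silver ratio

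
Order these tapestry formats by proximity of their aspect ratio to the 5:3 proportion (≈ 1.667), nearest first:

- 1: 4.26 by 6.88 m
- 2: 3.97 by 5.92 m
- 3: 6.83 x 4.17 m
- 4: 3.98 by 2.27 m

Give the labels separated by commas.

3, 1, 4, 2

1: 6.88/4.26 ≈ 1.615 → |1.615 − 1.667| = 0.052
2: 5.92/3.97 ≈ 1.491 → |1.491 − 1.667| = 0.176
3: 6.83/4.17 ≈ 1.638 → |1.638 − 1.667| = 0.029
4: 3.98/2.27 ≈ 1.753 → |1.753 − 1.667| = 0.086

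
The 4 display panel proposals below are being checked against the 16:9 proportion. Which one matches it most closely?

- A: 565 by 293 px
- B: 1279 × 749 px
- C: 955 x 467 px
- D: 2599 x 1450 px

Ratios (long/short): A ≈ 1.928; B ≈ 1.708; C ≈ 2.045; D ≈ 1.792.
16:9 ≈ 1.778; option D is nearest (Δ 0.014).

D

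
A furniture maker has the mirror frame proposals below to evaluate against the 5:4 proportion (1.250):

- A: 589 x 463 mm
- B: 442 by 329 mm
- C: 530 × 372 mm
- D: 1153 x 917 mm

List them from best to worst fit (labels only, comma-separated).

Ratios: A = 589 / 463 ≈ 1.272; B = 442 / 329 ≈ 1.343; C = 530 / 372 ≈ 1.425; D = 1153 / 917 ≈ 1.257.
|Δ from 1.250|: A 0.022; B 0.093; C 0.175; D 0.007.

D, A, B, C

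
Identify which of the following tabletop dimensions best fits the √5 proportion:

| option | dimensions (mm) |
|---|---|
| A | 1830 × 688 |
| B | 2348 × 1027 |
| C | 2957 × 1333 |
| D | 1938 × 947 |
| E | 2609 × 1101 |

Target root-5 ≈ 2.236.
A: 2.660 (Δ0.424)  B: 2.286 (Δ0.050)  C: 2.218 (Δ0.018)  D: 2.046 (Δ0.190)  E: 2.370 (Δ0.134)

C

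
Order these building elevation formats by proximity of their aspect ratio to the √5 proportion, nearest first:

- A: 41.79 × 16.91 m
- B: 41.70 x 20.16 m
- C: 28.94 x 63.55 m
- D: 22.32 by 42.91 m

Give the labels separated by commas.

Ratios: A = 41.79 / 16.91 ≈ 2.471; B = 41.70 / 20.16 ≈ 2.068; C = 63.55 / 28.94 ≈ 2.196; D = 42.91 / 22.32 ≈ 1.922.
|Δ from 2.236|: A 0.235; B 0.168; C 0.040; D 0.314.

C, B, A, D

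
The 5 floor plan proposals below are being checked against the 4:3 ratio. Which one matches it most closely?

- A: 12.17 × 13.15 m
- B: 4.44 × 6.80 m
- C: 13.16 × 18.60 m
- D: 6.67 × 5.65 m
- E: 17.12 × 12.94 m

E

Ratios (long/short): A ≈ 1.081; B ≈ 1.532; C ≈ 1.413; D ≈ 1.181; E ≈ 1.323.
4:3 ≈ 1.333; option E is nearest (Δ 0.010).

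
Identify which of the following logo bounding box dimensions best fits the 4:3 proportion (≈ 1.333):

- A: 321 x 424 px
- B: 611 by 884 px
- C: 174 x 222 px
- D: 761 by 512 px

A

Ratios (long/short): A ≈ 1.321; B ≈ 1.447; C ≈ 1.276; D ≈ 1.486.
4:3 ≈ 1.333; option A is nearest (Δ 0.012).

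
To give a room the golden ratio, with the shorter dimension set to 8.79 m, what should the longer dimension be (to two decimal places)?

14.22 m

golden ratio ≈ 1.61803.
Longer side = 8.79 × 1.61803 ≈ 14.2225 → 14.22 m.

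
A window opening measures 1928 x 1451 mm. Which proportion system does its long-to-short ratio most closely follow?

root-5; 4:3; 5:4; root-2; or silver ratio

4:3

1928/1451 ≈ 1.329. Nearest candidates are 4:3 (1.333, off by 0.004) and 5:4 (1.250, off by 0.079).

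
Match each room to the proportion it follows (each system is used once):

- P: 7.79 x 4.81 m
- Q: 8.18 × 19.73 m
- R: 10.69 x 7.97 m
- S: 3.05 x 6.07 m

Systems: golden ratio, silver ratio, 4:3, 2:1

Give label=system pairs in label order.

P=golden ratio, Q=silver ratio, R=4:3, S=2:1

P = 7.79/4.81 ≈ 1.620 → golden ratio (1.618)
Q = 19.73/8.18 ≈ 2.412 → silver ratio (2.414)
R = 10.69/7.97 ≈ 1.341 → 4:3 (1.333)
S = 6.07/3.05 ≈ 1.990 → 2:1 (2.000)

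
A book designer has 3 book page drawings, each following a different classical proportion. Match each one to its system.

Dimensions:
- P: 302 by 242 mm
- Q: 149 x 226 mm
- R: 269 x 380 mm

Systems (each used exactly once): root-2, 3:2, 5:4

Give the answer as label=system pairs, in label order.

P=5:4, Q=3:2, R=root-2

P = 302/242 ≈ 1.248 → 5:4 (1.250)
Q = 226/149 ≈ 1.517 → 3:2 (1.500)
R = 380/269 ≈ 1.413 → root-2 (1.414)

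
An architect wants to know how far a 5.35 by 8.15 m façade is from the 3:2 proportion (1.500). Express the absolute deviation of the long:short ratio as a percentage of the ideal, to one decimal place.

1.6%

Ratio = 8.15 / 5.35 ≈ 1.5234.
Ideal 3:2 = 1.5000. |1.5234 − 1.5000| / 1.5000 ≈ 1.56% → 1.6%.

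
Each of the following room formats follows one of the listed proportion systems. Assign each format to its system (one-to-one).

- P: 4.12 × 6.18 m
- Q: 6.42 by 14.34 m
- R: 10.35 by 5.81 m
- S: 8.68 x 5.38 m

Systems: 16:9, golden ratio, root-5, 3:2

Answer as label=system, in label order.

P=3:2, Q=root-5, R=16:9, S=golden ratio

P = 6.18/4.12 ≈ 1.500 → 3:2 (1.500)
Q = 14.34/6.42 ≈ 2.234 → root-5 (2.236)
R = 10.35/5.81 ≈ 1.781 → 16:9 (1.778)
S = 8.68/5.38 ≈ 1.613 → golden ratio (1.618)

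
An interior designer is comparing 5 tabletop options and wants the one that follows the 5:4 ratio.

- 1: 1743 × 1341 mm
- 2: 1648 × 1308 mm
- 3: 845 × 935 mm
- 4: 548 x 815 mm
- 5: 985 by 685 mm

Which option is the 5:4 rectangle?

Target 5:4 ≈ 1.250.
1: 1.300 (Δ0.050)  2: 1.260 (Δ0.010)  3: 1.107 (Δ0.143)  4: 1.487 (Δ0.237)  5: 1.438 (Δ0.188)

2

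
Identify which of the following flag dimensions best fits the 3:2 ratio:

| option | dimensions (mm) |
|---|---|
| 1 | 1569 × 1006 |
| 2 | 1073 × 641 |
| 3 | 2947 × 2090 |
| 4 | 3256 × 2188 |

4

Target 3:2 ≈ 1.500.
1: 1.560 (Δ0.060)  2: 1.674 (Δ0.174)  3: 1.410 (Δ0.090)  4: 1.488 (Δ0.012)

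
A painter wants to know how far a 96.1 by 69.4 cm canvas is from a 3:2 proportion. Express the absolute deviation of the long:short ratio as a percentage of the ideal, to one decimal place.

Ratio = 96.1 / 69.4 ≈ 1.3847.
Ideal 3:2 = 1.5000. |1.3847 − 1.5000| / 1.5000 ≈ 7.69% → 7.7%.

7.7%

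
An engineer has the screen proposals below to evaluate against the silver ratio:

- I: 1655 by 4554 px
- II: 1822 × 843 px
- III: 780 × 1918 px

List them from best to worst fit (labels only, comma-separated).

III, II, I

Ratios: I = 4554 / 1655 ≈ 2.752; II = 1822 / 843 ≈ 2.161; III = 1918 / 780 ≈ 2.459.
|Δ from 2.414|: I 0.338; II 0.253; III 0.045.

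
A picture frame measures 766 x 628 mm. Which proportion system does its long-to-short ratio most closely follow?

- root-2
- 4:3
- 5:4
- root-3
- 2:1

5:4

Ratio = 766 / 628 ≈ 1.220.
Distances: root-2 1.414 (Δ 0.194); 4:3 1.333 (Δ 0.113); 5:4 1.250 (Δ 0.030); root-3 1.732 (Δ 0.512); 2:1 2.000 (Δ 0.780).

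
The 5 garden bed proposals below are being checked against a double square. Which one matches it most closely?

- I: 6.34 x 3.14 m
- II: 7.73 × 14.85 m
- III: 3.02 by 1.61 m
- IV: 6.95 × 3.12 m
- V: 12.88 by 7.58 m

Target 2:1 ≈ 2.000.
I: 2.019 (Δ0.019)  II: 1.921 (Δ0.079)  III: 1.876 (Δ0.124)  IV: 2.228 (Δ0.228)  V: 1.699 (Δ0.301)

I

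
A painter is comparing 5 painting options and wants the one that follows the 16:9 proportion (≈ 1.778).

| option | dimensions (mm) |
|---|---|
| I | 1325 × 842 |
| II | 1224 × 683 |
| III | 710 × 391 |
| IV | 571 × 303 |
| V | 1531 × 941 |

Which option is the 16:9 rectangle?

Target 16:9 ≈ 1.778.
I: 1.574 (Δ0.204)  II: 1.792 (Δ0.014)  III: 1.816 (Δ0.038)  IV: 1.884 (Δ0.106)  V: 1.627 (Δ0.151)

II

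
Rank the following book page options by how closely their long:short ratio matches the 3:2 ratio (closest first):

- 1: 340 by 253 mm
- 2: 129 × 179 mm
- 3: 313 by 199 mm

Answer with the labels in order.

3, 2, 1

Ratios: 1 = 340 / 253 ≈ 1.344; 2 = 179 / 129 ≈ 1.388; 3 = 313 / 199 ≈ 1.573.
|Δ from 1.500|: 1 0.156; 2 0.112; 3 0.073.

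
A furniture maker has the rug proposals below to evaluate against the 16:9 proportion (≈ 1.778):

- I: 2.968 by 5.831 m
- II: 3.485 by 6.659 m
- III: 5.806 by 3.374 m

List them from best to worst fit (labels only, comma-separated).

III, II, I

I: 5.831/2.968 ≈ 1.965 → |1.965 − 1.778| = 0.187
II: 6.659/3.485 ≈ 1.911 → |1.911 − 1.778| = 0.133
III: 5.806/3.374 ≈ 1.721 → |1.721 − 1.778| = 0.057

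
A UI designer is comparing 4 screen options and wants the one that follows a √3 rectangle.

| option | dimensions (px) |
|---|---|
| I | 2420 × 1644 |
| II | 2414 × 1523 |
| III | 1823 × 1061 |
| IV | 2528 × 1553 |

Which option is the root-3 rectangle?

III

Target root-3 ≈ 1.732.
I: 1.472 (Δ0.260)  II: 1.585 (Δ0.147)  III: 1.718 (Δ0.014)  IV: 1.628 (Δ0.104)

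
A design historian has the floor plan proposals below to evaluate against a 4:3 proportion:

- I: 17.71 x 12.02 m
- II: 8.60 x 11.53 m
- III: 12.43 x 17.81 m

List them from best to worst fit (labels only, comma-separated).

II, III, I

I: 17.71/12.02 ≈ 1.473 → |1.473 − 1.333| = 0.140
II: 11.53/8.60 ≈ 1.341 → |1.341 − 1.333| = 0.008
III: 17.81/12.43 ≈ 1.433 → |1.433 − 1.333| = 0.100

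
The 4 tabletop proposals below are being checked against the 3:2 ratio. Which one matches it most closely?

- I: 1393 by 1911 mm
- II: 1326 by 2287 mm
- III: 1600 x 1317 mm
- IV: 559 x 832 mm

Ratios (long/short): I ≈ 1.372; II ≈ 1.725; III ≈ 1.215; IV ≈ 1.488.
3:2 ≈ 1.500; option IV is nearest (Δ 0.012).

IV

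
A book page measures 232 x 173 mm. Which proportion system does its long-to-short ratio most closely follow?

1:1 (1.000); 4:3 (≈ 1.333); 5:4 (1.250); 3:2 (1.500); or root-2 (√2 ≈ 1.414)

4:3

Ratio = 232 / 173 ≈ 1.341.
Distances: 1:1 1.000 (Δ 0.341); 4:3 1.333 (Δ 0.008); 5:4 1.250 (Δ 0.091); 3:2 1.500 (Δ 0.159); root-2 1.414 (Δ 0.073).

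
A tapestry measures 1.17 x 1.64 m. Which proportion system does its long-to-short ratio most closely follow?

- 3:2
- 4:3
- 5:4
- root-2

1.64/1.17 ≈ 1.402. Nearest candidates are root-2 (1.414, off by 0.012) and 4:3 (1.333, off by 0.069).

root-2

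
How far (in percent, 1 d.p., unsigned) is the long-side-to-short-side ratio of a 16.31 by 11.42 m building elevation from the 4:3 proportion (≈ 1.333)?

Ratio = 16.31 / 11.42 ≈ 1.4282.
Ideal 4:3 ≈ 1.3333. |1.4282 − 1.3333| / 1.3333 ≈ 7.12% → 7.1%.

7.1%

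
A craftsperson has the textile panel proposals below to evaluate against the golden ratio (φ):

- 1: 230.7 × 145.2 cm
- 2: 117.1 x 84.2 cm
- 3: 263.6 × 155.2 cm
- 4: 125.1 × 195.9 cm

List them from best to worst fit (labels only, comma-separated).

1, 4, 3, 2

1: 230.7/145.2 ≈ 1.589 → |1.589 − 1.618| = 0.029
2: 117.1/84.2 ≈ 1.391 → |1.391 − 1.618| = 0.227
3: 263.6/155.2 ≈ 1.698 → |1.698 − 1.618| = 0.080
4: 195.9/125.1 ≈ 1.566 → |1.566 − 1.618| = 0.052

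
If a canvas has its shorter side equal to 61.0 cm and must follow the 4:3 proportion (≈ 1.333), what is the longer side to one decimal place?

4:3 ≈ 1.33333.
Longer side = 61.0 × 1.33333 ≈ 81.333 → 81.3 cm.

81.3 cm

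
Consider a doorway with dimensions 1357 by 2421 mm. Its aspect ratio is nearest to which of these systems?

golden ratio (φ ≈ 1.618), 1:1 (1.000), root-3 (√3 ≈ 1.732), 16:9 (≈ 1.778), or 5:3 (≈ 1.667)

Ratio = 2421 / 1357 ≈ 1.784.
Distances: golden ratio 1.618 (Δ 0.166); 1:1 1.000 (Δ 0.784); root-3 1.732 (Δ 0.052); 16:9 1.778 (Δ 0.006); 5:3 1.667 (Δ 0.117).

16:9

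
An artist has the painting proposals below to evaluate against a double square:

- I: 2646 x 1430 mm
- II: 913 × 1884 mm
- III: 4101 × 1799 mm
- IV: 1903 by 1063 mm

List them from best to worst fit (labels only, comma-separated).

II, I, IV, III

Ratios: I = 2646 / 1430 ≈ 1.850; II = 1884 / 913 ≈ 2.064; III = 4101 / 1799 ≈ 2.280; IV = 1903 / 1063 ≈ 1.790.
|Δ from 2.000|: I 0.150; II 0.064; III 0.280; IV 0.210.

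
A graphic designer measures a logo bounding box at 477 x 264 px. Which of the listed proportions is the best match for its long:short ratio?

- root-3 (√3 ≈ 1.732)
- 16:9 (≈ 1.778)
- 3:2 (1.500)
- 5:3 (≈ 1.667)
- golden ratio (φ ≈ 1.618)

477/264 ≈ 1.807. Nearest candidates are 16:9 (1.778, off by 0.029) and root-3 (1.732, off by 0.075).

16:9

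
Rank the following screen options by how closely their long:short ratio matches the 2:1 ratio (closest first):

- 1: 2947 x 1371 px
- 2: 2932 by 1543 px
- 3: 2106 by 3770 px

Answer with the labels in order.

1: 2947/1371 ≈ 2.150 → |2.150 − 2.000| = 0.150
2: 2932/1543 ≈ 1.900 → |1.900 − 2.000| = 0.100
3: 3770/2106 ≈ 1.790 → |1.790 − 2.000| = 0.210

2, 1, 3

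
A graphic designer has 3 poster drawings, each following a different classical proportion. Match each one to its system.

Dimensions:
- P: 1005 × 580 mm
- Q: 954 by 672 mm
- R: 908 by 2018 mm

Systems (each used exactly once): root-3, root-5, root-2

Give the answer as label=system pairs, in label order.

P = 1005/580 ≈ 1.733 → root-3 (1.732)
Q = 954/672 ≈ 1.420 → root-2 (1.414)
R = 2018/908 ≈ 2.222 → root-5 (2.236)

P=root-3, Q=root-2, R=root-5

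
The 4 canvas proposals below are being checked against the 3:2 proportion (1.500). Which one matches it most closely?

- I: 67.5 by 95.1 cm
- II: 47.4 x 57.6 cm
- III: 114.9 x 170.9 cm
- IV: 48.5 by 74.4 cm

III

Ratios (long/short): I ≈ 1.409; II ≈ 1.215; III ≈ 1.487; IV ≈ 1.534.
3:2 ≈ 1.500; option III is nearest (Δ 0.013).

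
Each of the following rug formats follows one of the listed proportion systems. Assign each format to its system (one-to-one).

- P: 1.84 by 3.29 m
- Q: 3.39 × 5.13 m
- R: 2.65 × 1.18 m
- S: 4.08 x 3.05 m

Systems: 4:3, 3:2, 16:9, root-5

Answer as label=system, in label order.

P=16:9, Q=3:2, R=root-5, S=4:3

Ratios: P ≈ 1.788; Q ≈ 1.513; R ≈ 2.246; S ≈ 1.338.
Targets: 4:3 ≈ 1.333; 3:2 ≈ 1.500; 16:9 ≈ 1.778; root-5 ≈ 2.236.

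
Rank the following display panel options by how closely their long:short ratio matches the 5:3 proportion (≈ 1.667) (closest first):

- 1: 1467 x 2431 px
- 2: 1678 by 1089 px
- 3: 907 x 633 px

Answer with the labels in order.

1: 2431/1467 ≈ 1.657 → |1.657 − 1.667| = 0.010
2: 1678/1089 ≈ 1.541 → |1.541 − 1.667| = 0.126
3: 907/633 ≈ 1.433 → |1.433 − 1.667| = 0.234

1, 2, 3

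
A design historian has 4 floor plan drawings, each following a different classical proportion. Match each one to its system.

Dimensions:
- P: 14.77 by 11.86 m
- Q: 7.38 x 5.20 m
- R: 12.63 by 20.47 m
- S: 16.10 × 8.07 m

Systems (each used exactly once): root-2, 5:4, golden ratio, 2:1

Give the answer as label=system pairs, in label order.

P = 14.77/11.86 ≈ 1.245 → 5:4 (1.250)
Q = 7.38/5.20 ≈ 1.419 → root-2 (1.414)
R = 20.47/12.63 ≈ 1.621 → golden ratio (1.618)
S = 16.10/8.07 ≈ 1.995 → 2:1 (2.000)

P=5:4, Q=root-2, R=golden ratio, S=2:1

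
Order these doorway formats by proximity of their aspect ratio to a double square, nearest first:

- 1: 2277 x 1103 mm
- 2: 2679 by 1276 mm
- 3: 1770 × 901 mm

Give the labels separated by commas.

3, 1, 2

1: 2277/1103 ≈ 2.064 → |2.064 − 2.000| = 0.064
2: 2679/1276 ≈ 2.100 → |2.100 − 2.000| = 0.100
3: 1770/901 ≈ 1.964 → |1.964 − 2.000| = 0.036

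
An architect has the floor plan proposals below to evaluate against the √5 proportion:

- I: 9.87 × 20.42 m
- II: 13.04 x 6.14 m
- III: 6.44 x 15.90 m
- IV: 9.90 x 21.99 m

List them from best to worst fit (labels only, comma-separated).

Ratios: I = 20.42 / 9.87 ≈ 2.069; II = 13.04 / 6.14 ≈ 2.124; III = 15.90 / 6.44 ≈ 2.469; IV = 21.99 / 9.90 ≈ 2.221.
|Δ from 2.236|: I 0.167; II 0.112; III 0.233; IV 0.015.

IV, II, I, III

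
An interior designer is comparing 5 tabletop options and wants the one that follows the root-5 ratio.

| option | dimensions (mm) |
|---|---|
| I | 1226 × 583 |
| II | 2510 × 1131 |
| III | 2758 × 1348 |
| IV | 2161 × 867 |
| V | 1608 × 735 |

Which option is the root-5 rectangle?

Ratios (long/short): I ≈ 2.103; II ≈ 2.219; III ≈ 2.046; IV ≈ 2.493; V ≈ 2.188.
root-5 ≈ 2.236; option II is nearest (Δ 0.017).

II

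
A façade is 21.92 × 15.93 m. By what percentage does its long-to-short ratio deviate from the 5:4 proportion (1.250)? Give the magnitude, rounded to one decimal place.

Ratio = 21.92 / 15.93 ≈ 1.3760.
Ideal 5:4 = 1.2500. |1.3760 − 1.2500| / 1.2500 ≈ 10.08% → 10.1%.

10.1%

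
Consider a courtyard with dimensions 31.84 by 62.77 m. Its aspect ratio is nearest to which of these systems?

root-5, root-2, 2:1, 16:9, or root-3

62.77/31.84 ≈ 1.971. Nearest candidates are 2:1 (2.000, off by 0.029) and 16:9 (1.778, off by 0.193).

2:1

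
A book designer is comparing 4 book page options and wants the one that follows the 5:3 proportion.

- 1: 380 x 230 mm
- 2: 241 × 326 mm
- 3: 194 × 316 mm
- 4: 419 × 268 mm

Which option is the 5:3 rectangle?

Target 5:3 ≈ 1.667.
1: 1.652 (Δ0.015)  2: 1.353 (Δ0.314)  3: 1.629 (Δ0.038)  4: 1.563 (Δ0.104)

1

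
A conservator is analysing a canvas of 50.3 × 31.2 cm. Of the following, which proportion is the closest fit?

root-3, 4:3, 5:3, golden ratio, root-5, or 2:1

50.3/31.2 ≈ 1.612. Nearest candidates are golden ratio (1.618, off by 0.006) and 5:3 (1.667, off by 0.055).

golden ratio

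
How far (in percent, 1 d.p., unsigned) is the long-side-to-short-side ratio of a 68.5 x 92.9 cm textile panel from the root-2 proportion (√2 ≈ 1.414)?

4.1%

Ratio = 92.9 / 68.5 ≈ 1.3562.
Ideal root-2 ≈ 1.4142. |1.3562 − 1.4142| / 1.4142 ≈ 4.10% → 4.1%.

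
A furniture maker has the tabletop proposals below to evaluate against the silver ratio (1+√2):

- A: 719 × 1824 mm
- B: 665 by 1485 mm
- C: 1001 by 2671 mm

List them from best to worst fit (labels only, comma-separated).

A, B, C

A: 1824/719 ≈ 2.537 → |2.537 − 2.414| = 0.123
B: 1485/665 ≈ 2.233 → |2.233 − 2.414| = 0.181
C: 2671/1001 ≈ 2.668 → |2.668 − 2.414| = 0.254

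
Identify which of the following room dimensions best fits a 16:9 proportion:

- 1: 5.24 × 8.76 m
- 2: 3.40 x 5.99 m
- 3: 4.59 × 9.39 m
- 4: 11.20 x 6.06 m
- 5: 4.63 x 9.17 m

2

Target 16:9 ≈ 1.778.
1: 1.672 (Δ0.106)  2: 1.762 (Δ0.016)  3: 2.046 (Δ0.268)  4: 1.848 (Δ0.070)  5: 1.981 (Δ0.203)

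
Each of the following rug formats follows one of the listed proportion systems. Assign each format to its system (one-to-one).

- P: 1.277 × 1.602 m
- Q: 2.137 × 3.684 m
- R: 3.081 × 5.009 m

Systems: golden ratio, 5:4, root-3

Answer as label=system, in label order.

Ratios: P ≈ 1.255; Q ≈ 1.724; R ≈ 1.626.
Targets: golden ratio ≈ 1.618; 5:4 ≈ 1.250; root-3 ≈ 1.732.

P=5:4, Q=root-3, R=golden ratio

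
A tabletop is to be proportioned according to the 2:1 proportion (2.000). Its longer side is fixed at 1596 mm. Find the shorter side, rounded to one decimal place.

2:1 = 2.00000.
Shorter side = 1596 ÷ 2.00000 ≈ 798.000 → 798.0 mm.

798.0 mm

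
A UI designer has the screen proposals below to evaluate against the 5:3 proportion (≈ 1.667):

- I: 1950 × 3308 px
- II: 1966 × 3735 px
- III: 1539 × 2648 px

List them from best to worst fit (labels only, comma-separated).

Ratios: I = 3308 / 1950 ≈ 1.696; II = 3735 / 1966 ≈ 1.900; III = 2648 / 1539 ≈ 1.721.
|Δ from 1.667|: I 0.029; II 0.233; III 0.054.

I, III, II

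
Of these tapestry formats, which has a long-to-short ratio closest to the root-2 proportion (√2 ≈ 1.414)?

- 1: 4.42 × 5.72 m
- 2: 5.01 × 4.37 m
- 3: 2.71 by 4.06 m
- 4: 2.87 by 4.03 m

Ratios (long/short): 1 ≈ 1.294; 2 ≈ 1.146; 3 ≈ 1.498; 4 ≈ 1.404.
root-2 ≈ 1.414; option 4 is nearest (Δ 0.010).

4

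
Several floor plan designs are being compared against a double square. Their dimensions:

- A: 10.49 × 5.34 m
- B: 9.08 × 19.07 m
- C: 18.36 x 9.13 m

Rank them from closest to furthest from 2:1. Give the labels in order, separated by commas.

C, A, B

A: 10.49/5.34 ≈ 1.964 → |1.964 − 2.000| = 0.036
B: 19.07/9.08 ≈ 2.100 → |2.100 − 2.000| = 0.100
C: 18.36/9.13 ≈ 2.011 → |2.011 − 2.000| = 0.011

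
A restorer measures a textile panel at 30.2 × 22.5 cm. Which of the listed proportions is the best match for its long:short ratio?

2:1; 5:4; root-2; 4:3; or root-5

Ratio = 30.2 / 22.5 ≈ 1.342.
Distances: 2:1 2.000 (Δ 0.658); 5:4 1.250 (Δ 0.092); root-2 1.414 (Δ 0.072); 4:3 1.333 (Δ 0.009); root-5 2.236 (Δ 0.894).

4:3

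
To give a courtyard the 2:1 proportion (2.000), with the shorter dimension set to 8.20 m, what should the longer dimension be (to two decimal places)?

16.40 m

2:1 = 2.00000.
Longer side = 8.20 × 2.00000 ≈ 16.4000 → 16.40 m.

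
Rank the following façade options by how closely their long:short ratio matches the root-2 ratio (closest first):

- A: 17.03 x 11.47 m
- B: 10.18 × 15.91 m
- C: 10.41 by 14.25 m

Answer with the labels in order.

A: 17.03/11.47 ≈ 1.485 → |1.485 − 1.414| = 0.071
B: 15.91/10.18 ≈ 1.563 → |1.563 − 1.414| = 0.149
C: 14.25/10.41 ≈ 1.369 → |1.369 − 1.414| = 0.045

C, A, B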